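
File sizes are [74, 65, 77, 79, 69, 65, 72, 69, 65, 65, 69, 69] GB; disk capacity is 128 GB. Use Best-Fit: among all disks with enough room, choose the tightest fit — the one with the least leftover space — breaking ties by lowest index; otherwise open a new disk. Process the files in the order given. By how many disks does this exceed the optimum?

Best-Fit: [74] [65] [77] [79] [69] [65] [72] [69] [65] [65] [69] [69] → 12 disks.
12 files exceed 64 GB (half the capacity), and no two of those can share a disk, so at least 12 disks are needed.
So 12 is already optimal.

0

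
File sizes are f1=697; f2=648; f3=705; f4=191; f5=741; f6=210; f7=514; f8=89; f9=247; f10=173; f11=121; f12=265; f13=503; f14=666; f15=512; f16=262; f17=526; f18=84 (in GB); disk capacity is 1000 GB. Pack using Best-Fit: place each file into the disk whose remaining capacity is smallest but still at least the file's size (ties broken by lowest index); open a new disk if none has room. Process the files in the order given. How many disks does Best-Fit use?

9 disks

disk 1: place f1 (697 GB), 303 GB left
disk 2: place f2 (648 GB), 352 GB left
disk 3: place f3 (705 GB), 295 GB left
disk 3: place f4 (191 GB), 104 GB left
disk 4: place f5 (741 GB), 259 GB left
disk 4: place f6 (210 GB), 49 GB left
disk 5: place f7 (514 GB), 486 GB left
disk 3: place f8 (89 GB), 15 GB left
disk 1: place f9 (247 GB), 56 GB left
disk 2: place f10 (173 GB), 179 GB left
disk 2: place f11 (121 GB), 58 GB left
disk 5: place f12 (265 GB), 221 GB left
disk 6: place f13 (503 GB), 497 GB left
disk 7: place f14 (666 GB), 334 GB left
disk 8: place f15 (512 GB), 488 GB left
disk 7: place f16 (262 GB), 72 GB left
disk 9: place f17 (526 GB), 474 GB left
disk 5: place f18 (84 GB), 137 GB left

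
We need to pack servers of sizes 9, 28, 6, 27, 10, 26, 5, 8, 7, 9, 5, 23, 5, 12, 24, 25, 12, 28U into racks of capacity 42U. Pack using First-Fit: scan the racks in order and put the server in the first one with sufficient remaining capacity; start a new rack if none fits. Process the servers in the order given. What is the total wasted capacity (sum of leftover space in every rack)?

25

rack 1: place 9U, 33U left
rack 1: place 28U, 5U left
rack 2: place 6U, 36U left
rack 2: place 27U, 9U left
rack 3: place 10U, 32U left
rack 3: place 26U, 6U left
rack 1: place 5U, 0U left
rack 2: place 8U, 1U left
rack 4: place 7U, 35U left
rack 4: place 9U, 26U left
rack 3: place 5U, 1U left
rack 4: place 23U, 3U left
rack 5: place 5U, 37U left
rack 5: place 12U, 25U left
rack 5: place 24U, 1U left
rack 6: place 25U, 17U left
rack 6: place 12U, 5U left
rack 7: place 28U, 14U left
7 racks × 42U = 294U; used 269U; unused 25U.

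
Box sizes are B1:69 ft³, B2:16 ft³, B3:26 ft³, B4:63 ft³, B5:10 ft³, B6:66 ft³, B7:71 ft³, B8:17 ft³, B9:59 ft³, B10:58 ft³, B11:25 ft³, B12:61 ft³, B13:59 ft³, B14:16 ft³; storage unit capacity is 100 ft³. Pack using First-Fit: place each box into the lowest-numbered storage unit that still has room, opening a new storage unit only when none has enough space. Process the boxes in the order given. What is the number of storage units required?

8

B1 (69 ft³) → storage unit 1 (remaining 31 ft³)
B2 (16 ft³) → storage unit 1 (remaining 15 ft³)
B3 (26 ft³) → storage unit 2 (remaining 74 ft³)
B4 (63 ft³) → storage unit 2 (remaining 11 ft³)
B5 (10 ft³) → storage unit 1 (remaining 5 ft³)
B6 (66 ft³) → storage unit 3 (remaining 34 ft³)
B7 (71 ft³) → storage unit 4 (remaining 29 ft³)
B8 (17 ft³) → storage unit 3 (remaining 17 ft³)
B9 (59 ft³) → storage unit 5 (remaining 41 ft³)
B10 (58 ft³) → storage unit 6 (remaining 42 ft³)
B11 (25 ft³) → storage unit 4 (remaining 4 ft³)
B12 (61 ft³) → storage unit 7 (remaining 39 ft³)
B13 (59 ft³) → storage unit 8 (remaining 41 ft³)
B14 (16 ft³) → storage unit 3 (remaining 1 ft³)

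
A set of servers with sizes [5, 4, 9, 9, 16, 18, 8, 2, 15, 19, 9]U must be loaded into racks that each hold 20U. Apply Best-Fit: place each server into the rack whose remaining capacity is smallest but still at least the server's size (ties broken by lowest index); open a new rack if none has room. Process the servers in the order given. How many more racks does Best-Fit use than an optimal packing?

1

Best-Fit: [5,4,9,2] [9,8] [16] [18] [15] [19] [9] → 7 racks.
Total size 114U; any packing needs at least ⌈114/20⌉ = 6 racks.
An optimal packing achieves that bound: [19] [18,2] [16,4] [15,5] [9,9] [9,8] → 6 racks.
Excess: 7 − 6 = 1.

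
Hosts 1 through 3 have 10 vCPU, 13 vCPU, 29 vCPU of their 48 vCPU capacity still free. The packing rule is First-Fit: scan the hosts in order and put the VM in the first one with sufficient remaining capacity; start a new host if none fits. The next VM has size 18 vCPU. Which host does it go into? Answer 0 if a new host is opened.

3

Hosts with room: host 3 (29 vCPU).
The first with room is host 3.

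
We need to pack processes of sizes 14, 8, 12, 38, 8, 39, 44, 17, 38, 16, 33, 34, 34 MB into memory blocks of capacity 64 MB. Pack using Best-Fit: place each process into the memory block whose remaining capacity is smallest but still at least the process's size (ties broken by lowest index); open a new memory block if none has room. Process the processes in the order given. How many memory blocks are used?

memory block 1: place 14 MB, 50 MB left
memory block 1: place 8 MB, 42 MB left
memory block 1: place 12 MB, 30 MB left
memory block 2: place 38 MB, 26 MB left
memory block 2: place 8 MB, 18 MB left
memory block 3: place 39 MB, 25 MB left
memory block 4: place 44 MB, 20 MB left
memory block 2: place 17 MB, 1 MB left
memory block 5: place 38 MB, 26 MB left
memory block 4: place 16 MB, 4 MB left
memory block 6: place 33 MB, 31 MB left
memory block 7: place 34 MB, 30 MB left
memory block 8: place 34 MB, 30 MB left

8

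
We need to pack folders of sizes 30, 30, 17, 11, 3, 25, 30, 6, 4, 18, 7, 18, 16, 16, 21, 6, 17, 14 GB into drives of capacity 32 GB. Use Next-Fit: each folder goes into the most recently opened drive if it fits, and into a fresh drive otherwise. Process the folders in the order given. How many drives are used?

10 drives

drive 1: place 30 GB, 2 GB left
drive 2: place 30 GB, 2 GB left
drive 3: place 17 GB, 15 GB left
drive 3: place 11 GB, 4 GB left
drive 3: place 3 GB, 1 GB left
drive 4: place 25 GB, 7 GB left
drive 5: place 30 GB, 2 GB left
drive 6: place 6 GB, 26 GB left
drive 6: place 4 GB, 22 GB left
drive 6: place 18 GB, 4 GB left
drive 7: place 7 GB, 25 GB left
drive 7: place 18 GB, 7 GB left
drive 8: place 16 GB, 16 GB left
drive 8: place 16 GB, 0 GB left
drive 9: place 21 GB, 11 GB left
drive 9: place 6 GB, 5 GB left
drive 10: place 17 GB, 15 GB left
drive 10: place 14 GB, 1 GB left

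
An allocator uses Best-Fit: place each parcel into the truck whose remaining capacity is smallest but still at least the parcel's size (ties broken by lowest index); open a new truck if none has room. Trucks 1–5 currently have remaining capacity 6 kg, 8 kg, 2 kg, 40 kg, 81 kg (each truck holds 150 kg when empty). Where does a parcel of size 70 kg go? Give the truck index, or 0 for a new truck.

Trucks with room: truck 5 (81 kg).
Tightest fit is truck 5 with 81 kg free.

5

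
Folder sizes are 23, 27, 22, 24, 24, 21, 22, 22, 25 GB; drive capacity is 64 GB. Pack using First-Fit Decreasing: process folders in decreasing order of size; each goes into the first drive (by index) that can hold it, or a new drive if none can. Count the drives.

5 drives

Sorted descending: 27, 25, 24, 24, 23, 22, 22, 22, 21.
27 GB → drive 1 (remaining 37 GB)
25 GB → drive 1 (remaining 12 GB)
24 GB → drive 2 (remaining 40 GB)
24 GB → drive 2 (remaining 16 GB)
23 GB → drive 3 (remaining 41 GB)
22 GB → drive 3 (remaining 19 GB)
22 GB → drive 4 (remaining 42 GB)
22 GB → drive 4 (remaining 20 GB)
21 GB → drive 5 (remaining 43 GB)
Final drives: [27,25] [24,24] [23,22] [22,22] [21].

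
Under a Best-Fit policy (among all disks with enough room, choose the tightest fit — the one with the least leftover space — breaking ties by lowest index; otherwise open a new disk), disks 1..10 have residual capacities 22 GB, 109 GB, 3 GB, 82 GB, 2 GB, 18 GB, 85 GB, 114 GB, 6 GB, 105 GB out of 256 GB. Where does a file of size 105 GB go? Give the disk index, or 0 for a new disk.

10

Disks with room: disk 2 (109 GB), disk 8 (114 GB), disk 10 (105 GB).
Tightest fit is disk 10 with 105 GB free.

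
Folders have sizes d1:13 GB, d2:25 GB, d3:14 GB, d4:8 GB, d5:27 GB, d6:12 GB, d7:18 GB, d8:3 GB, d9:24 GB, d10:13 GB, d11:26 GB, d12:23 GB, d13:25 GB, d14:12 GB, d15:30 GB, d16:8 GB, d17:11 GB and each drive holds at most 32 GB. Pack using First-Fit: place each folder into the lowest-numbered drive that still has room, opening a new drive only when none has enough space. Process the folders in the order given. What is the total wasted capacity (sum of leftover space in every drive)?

60

drive 1: place d1 (13 GB), 19 GB left
drive 2: place d2 (25 GB), 7 GB left
drive 1: place d3 (14 GB), 5 GB left
drive 3: place d4 (8 GB), 24 GB left
drive 4: place d5 (27 GB), 5 GB left
drive 3: place d6 (12 GB), 12 GB left
drive 5: place d7 (18 GB), 14 GB left
drive 1: place d8 (3 GB), 2 GB left
drive 6: place d9 (24 GB), 8 GB left
drive 5: place d10 (13 GB), 1 GB left
drive 7: place d11 (26 GB), 6 GB left
drive 8: place d12 (23 GB), 9 GB left
drive 9: place d13 (25 GB), 7 GB left
drive 3: place d14 (12 GB), 0 GB left
drive 10: place d15 (30 GB), 2 GB left
drive 6: place d16 (8 GB), 0 GB left
drive 11: place d17 (11 GB), 21 GB left
11 drives × 32 GB = 352 GB; used 292 GB; unused 60 GB.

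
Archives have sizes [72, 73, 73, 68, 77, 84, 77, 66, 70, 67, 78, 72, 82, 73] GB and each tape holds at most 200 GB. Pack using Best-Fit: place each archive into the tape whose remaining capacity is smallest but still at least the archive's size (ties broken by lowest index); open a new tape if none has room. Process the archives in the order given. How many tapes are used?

72 GB → tape 1 (remaining 128 GB)
73 GB → tape 1 (remaining 55 GB)
73 GB → tape 2 (remaining 127 GB)
68 GB → tape 2 (remaining 59 GB)
77 GB → tape 3 (remaining 123 GB)
84 GB → tape 3 (remaining 39 GB)
77 GB → tape 4 (remaining 123 GB)
66 GB → tape 4 (remaining 57 GB)
70 GB → tape 5 (remaining 130 GB)
67 GB → tape 5 (remaining 63 GB)
78 GB → tape 6 (remaining 122 GB)
72 GB → tape 6 (remaining 50 GB)
82 GB → tape 7 (remaining 118 GB)
73 GB → tape 7 (remaining 45 GB)
Final tapes: [72,73] [73,68] [77,84] [77,66] [70,67] [78,72] [82,73].

7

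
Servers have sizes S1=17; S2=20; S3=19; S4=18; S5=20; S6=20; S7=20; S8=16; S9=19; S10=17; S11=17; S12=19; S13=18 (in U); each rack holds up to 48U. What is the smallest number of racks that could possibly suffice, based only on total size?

Total size = 17 + 20 + 19 + 18 + 20 + 20 + 20 + 16 + 19 + 17 + 17 + 19 + 18 = 240U.
⌈240 / 48⌉ = 5.

5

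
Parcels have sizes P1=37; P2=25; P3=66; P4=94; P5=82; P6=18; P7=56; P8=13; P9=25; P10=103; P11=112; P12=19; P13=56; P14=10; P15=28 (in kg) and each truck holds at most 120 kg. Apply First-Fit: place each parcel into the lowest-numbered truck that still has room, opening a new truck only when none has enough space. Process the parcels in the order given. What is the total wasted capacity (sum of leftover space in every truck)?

P1 (37 kg) → truck 1 (remaining 83 kg)
P2 (25 kg) → truck 1 (remaining 58 kg)
P3 (66 kg) → truck 2 (remaining 54 kg)
P4 (94 kg) → truck 3 (remaining 26 kg)
P5 (82 kg) → truck 4 (remaining 38 kg)
P6 (18 kg) → truck 1 (remaining 40 kg)
P7 (56 kg) → truck 5 (remaining 64 kg)
P8 (13 kg) → truck 1 (remaining 27 kg)
P9 (25 kg) → truck 1 (remaining 2 kg)
P10 (103 kg) → truck 6 (remaining 17 kg)
P11 (112 kg) → truck 7 (remaining 8 kg)
P12 (19 kg) → truck 2 (remaining 35 kg)
P13 (56 kg) → truck 5 (remaining 8 kg)
P14 (10 kg) → truck 2 (remaining 25 kg)
P15 (28 kg) → truck 4 (remaining 10 kg)
7 trucks × 120 kg = 840 kg; used 744 kg; unused 96 kg.

96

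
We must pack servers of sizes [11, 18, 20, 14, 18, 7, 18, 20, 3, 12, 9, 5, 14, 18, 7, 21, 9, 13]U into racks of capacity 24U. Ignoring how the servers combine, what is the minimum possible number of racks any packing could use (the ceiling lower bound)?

10 racks

Total size = 11 + 18 + 20 + 14 + 18 + 7 + 18 + 20 + 3 + 12 + 9 + 5 + 14 + 18 + 7 + 21 + 9 + 13 = 237U.
⌈237 / 24⌉ = 10.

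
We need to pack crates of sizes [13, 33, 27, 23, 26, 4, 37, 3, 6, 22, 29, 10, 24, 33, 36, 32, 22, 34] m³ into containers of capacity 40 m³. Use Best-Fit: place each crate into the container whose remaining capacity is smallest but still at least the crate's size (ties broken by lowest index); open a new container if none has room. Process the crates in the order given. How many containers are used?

Put 13 m³ in container 1; 27 m³ remain.
Put 33 m³ in container 2; 7 m³ remain.
Put 27 m³ in container 1; 0 m³ remain.
Put 23 m³ in container 3; 17 m³ remain.
Put 26 m³ in container 4; 14 m³ remain.
Put 4 m³ in container 2; 3 m³ remain.
Put 37 m³ in container 5; 3 m³ remain.
Put 3 m³ in container 2; 0 m³ remain.
Put 6 m³ in container 4; 8 m³ remain.
Put 22 m³ in container 6; 18 m³ remain.
Put 29 m³ in container 7; 11 m³ remain.
Put 10 m³ in container 7; 1 m³ remain.
Put 24 m³ in container 8; 16 m³ remain.
Put 33 m³ in container 9; 7 m³ remain.
Put 36 m³ in container 10; 4 m³ remain.
Put 32 m³ in container 11; 8 m³ remain.
Put 22 m³ in container 12; 18 m³ remain.
Put 34 m³ in container 13; 6 m³ remain.

13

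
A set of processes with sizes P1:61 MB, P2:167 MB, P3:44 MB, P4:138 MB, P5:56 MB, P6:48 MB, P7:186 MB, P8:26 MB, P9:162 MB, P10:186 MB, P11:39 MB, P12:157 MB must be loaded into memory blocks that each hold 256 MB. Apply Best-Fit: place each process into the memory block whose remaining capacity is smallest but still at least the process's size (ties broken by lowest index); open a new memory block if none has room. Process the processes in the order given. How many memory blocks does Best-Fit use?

Put P1 (61 MB) in memory block 1; 195 MB remain.
Put P2 (167 MB) in memory block 1; 28 MB remain.
Put P3 (44 MB) in memory block 2; 212 MB remain.
Put P4 (138 MB) in memory block 2; 74 MB remain.
Put P5 (56 MB) in memory block 2; 18 MB remain.
Put P6 (48 MB) in memory block 3; 208 MB remain.
Put P7 (186 MB) in memory block 3; 22 MB remain.
Put P8 (26 MB) in memory block 1; 2 MB remain.
Put P9 (162 MB) in memory block 4; 94 MB remain.
Put P10 (186 MB) in memory block 5; 70 MB remain.
Put P11 (39 MB) in memory block 5; 31 MB remain.
Put P12 (157 MB) in memory block 6; 99 MB remain.

6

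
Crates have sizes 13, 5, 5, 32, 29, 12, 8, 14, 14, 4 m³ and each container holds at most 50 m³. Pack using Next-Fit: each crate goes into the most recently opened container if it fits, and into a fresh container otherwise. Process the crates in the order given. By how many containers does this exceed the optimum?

1

Next-Fit: [13,5,5] [32] [29,12,8] [14,14,4] → 4 containers.
Total size 136 m³; any packing needs at least ⌈136/50⌉ = 3 containers.
An optimal packing achieves that bound: [32,14,4] [29,14,5] [13,12,8,5] → 3 containers.
Excess: 4 − 3 = 1.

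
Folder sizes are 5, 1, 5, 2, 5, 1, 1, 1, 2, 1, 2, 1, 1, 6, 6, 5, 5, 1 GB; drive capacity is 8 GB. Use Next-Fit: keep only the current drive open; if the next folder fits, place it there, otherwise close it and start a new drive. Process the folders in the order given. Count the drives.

8 drives

Put 5 GB in drive 1; 3 GB remain.
Put 1 GB in drive 1; 2 GB remain.
Put 5 GB in drive 2; 3 GB remain.
Put 2 GB in drive 2; 1 GB remain.
Put 5 GB in drive 3; 3 GB remain.
Put 1 GB in drive 3; 2 GB remain.
Put 1 GB in drive 3; 1 GB remain.
Put 1 GB in drive 3; 0 GB remain.
Put 2 GB in drive 4; 6 GB remain.
Put 1 GB in drive 4; 5 GB remain.
Put 2 GB in drive 4; 3 GB remain.
Put 1 GB in drive 4; 2 GB remain.
Put 1 GB in drive 4; 1 GB remain.
Put 6 GB in drive 5; 2 GB remain.
Put 6 GB in drive 6; 2 GB remain.
Put 5 GB in drive 7; 3 GB remain.
Put 5 GB in drive 8; 3 GB remain.
Put 1 GB in drive 8; 2 GB remain.
Final drives: [5,1] [5,2] [5,1,1,1] [2,1,2,1,1] [6] [6] [5] [5,1].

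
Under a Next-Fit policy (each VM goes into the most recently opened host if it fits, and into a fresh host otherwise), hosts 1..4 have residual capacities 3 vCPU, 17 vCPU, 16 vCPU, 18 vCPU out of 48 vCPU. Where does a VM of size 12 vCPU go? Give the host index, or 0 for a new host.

4

Next-Fit only looks at host 4, which has 18 vCPU free.
12 vCPU fits there.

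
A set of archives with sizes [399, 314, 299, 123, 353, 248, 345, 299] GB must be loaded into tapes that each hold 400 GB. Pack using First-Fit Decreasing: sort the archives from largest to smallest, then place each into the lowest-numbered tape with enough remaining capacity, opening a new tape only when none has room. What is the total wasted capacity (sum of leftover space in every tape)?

Sorted descending: 399, 353, 345, 314, 299, 299, 248, 123.
tape 1: place 399 GB, 1 GB left
tape 2: place 353 GB, 47 GB left
tape 3: place 345 GB, 55 GB left
tape 4: place 314 GB, 86 GB left
tape 5: place 299 GB, 101 GB left
tape 6: place 299 GB, 101 GB left
tape 7: place 248 GB, 152 GB left
tape 7: place 123 GB, 29 GB left
7 tapes × 400 GB = 2800 GB; used 2380 GB; unused 420 GB.

420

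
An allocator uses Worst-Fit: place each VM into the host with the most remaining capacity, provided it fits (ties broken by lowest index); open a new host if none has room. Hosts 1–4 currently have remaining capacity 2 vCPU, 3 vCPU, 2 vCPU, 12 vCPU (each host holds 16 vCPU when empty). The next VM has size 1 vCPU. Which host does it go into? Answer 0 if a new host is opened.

4

Hosts with room: host 1 (2 vCPU), host 2 (3 vCPU), host 3 (2 vCPU), host 4 (12 vCPU).
Most room is host 4 with 12 vCPU free.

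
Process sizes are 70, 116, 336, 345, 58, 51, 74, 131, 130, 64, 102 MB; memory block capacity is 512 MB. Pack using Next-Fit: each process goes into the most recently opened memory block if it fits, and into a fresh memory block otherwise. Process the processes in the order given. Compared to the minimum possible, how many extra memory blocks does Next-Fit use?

Next-Fit: [70,116] [336] [345,58,51] [74,131,130,64,102] → 4 memory blocks.
Total size 1477 MB; any packing needs at least ⌈1477/512⌉ = 3 memory blocks.
An optimal packing achieves that bound: [345,131] [336,116,58] [130,102,74,70,64,51] → 3 memory blocks.
Excess: 4 − 3 = 1.

1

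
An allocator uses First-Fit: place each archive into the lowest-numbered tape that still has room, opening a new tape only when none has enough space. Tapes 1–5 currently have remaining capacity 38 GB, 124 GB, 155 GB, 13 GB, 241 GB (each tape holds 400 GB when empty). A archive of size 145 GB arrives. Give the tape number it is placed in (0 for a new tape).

Tapes with room: tape 3 (155 GB), tape 5 (241 GB).
The first with room is tape 3.

3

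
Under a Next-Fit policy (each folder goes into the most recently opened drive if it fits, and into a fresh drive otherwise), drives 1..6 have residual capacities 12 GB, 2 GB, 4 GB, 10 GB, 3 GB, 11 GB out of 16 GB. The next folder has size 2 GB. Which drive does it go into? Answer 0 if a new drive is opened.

Next-Fit only looks at drive 6, which has 11 GB free.
2 GB fits there.

6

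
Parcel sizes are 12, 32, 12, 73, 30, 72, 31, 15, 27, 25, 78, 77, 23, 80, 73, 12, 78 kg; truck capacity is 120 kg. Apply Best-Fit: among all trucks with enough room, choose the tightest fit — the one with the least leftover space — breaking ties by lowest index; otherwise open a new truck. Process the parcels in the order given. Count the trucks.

truck 1: place 12 kg, 108 kg left
truck 1: place 32 kg, 76 kg left
truck 1: place 12 kg, 64 kg left
truck 2: place 73 kg, 47 kg left
truck 2: place 30 kg, 17 kg left
truck 3: place 72 kg, 48 kg left
truck 3: place 31 kg, 17 kg left
truck 2: place 15 kg, 2 kg left
truck 1: place 27 kg, 37 kg left
truck 1: place 25 kg, 12 kg left
truck 4: place 78 kg, 42 kg left
truck 5: place 77 kg, 43 kg left
truck 4: place 23 kg, 19 kg left
truck 6: place 80 kg, 40 kg left
truck 7: place 73 kg, 47 kg left
truck 1: place 12 kg, 0 kg left
truck 8: place 78 kg, 42 kg left

8 trucks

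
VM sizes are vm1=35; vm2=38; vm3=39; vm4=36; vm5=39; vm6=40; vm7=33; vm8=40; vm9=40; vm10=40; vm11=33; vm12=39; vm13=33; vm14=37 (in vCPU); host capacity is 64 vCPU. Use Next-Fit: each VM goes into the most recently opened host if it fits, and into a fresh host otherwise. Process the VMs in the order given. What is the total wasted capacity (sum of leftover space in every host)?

host 1: place vm1 (35 vCPU), 29 vCPU left
host 2: place vm2 (38 vCPU), 26 vCPU left
host 3: place vm3 (39 vCPU), 25 vCPU left
host 4: place vm4 (36 vCPU), 28 vCPU left
host 5: place vm5 (39 vCPU), 25 vCPU left
host 6: place vm6 (40 vCPU), 24 vCPU left
host 7: place vm7 (33 vCPU), 31 vCPU left
host 8: place vm8 (40 vCPU), 24 vCPU left
host 9: place vm9 (40 vCPU), 24 vCPU left
host 10: place vm10 (40 vCPU), 24 vCPU left
host 11: place vm11 (33 vCPU), 31 vCPU left
host 12: place vm12 (39 vCPU), 25 vCPU left
host 13: place vm13 (33 vCPU), 31 vCPU left
host 14: place vm14 (37 vCPU), 27 vCPU left
14 hosts × 64 vCPU = 896 vCPU; used 522 vCPU; unused 374 vCPU.

374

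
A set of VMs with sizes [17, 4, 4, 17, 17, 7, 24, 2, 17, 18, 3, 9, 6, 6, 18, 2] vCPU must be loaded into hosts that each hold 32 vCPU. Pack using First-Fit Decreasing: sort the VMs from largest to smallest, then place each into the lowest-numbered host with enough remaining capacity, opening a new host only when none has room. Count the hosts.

Sorted descending: 24, 18, 18, 17, 17, 17, 17, 9, 7, 6, 6, 4, 4, 3, 2, 2.
Put 24 vCPU in host 1; 8 vCPU remain.
Put 18 vCPU in host 2; 14 vCPU remain.
Put 18 vCPU in host 3; 14 vCPU remain.
Put 17 vCPU in host 4; 15 vCPU remain.
Put 17 vCPU in host 5; 15 vCPU remain.
Put 17 vCPU in host 6; 15 vCPU remain.
Put 17 vCPU in host 7; 15 vCPU remain.
Put 9 vCPU in host 2; 5 vCPU remain.
Put 7 vCPU in host 1; 1 vCPU remain.
Put 6 vCPU in host 3; 8 vCPU remain.
Put 6 vCPU in host 3; 2 vCPU remain.
Put 4 vCPU in host 2; 1 vCPU remain.
Put 4 vCPU in host 4; 11 vCPU remain.
Put 3 vCPU in host 4; 8 vCPU remain.
Put 2 vCPU in host 3; 0 vCPU remain.
Put 2 vCPU in host 4; 6 vCPU remain.

7 hosts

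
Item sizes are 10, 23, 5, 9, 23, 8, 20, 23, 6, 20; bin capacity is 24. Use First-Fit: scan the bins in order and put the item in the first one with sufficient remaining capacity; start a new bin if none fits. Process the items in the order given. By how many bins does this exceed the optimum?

First-Fit: [10,5,9] [23] [23] [8,6] [20] [23] [20] → 7 bins.
Total size 147; any packing needs at least ⌈147/24⌉ = 7 bins.
So 7 is already optimal.

0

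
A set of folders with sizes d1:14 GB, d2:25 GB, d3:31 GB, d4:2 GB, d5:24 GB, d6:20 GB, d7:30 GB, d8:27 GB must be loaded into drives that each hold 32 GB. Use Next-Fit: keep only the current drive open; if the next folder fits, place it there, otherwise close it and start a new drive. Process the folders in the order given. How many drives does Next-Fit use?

7

Put d1 (14 GB) in drive 1; 18 GB remain.
Put d2 (25 GB) in drive 2; 7 GB remain.
Put d3 (31 GB) in drive 3; 1 GB remain.
Put d4 (2 GB) in drive 4; 30 GB remain.
Put d5 (24 GB) in drive 4; 6 GB remain.
Put d6 (20 GB) in drive 5; 12 GB remain.
Put d7 (30 GB) in drive 6; 2 GB remain.
Put d8 (27 GB) in drive 7; 5 GB remain.
Final drives: [14] [25] [31] [2,24] [20] [30] [27].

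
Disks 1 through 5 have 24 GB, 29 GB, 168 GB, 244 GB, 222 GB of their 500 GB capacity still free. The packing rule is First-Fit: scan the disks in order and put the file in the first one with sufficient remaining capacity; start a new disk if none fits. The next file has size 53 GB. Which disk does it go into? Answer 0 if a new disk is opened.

3

Disks with room: disk 3 (168 GB), disk 4 (244 GB), disk 5 (222 GB).
The first with room is disk 3.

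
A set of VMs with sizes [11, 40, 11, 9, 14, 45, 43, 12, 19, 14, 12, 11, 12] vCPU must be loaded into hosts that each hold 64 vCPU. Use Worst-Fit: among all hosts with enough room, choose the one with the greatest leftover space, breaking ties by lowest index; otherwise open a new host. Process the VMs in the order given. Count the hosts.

Put 11 vCPU in host 1; 53 vCPU remain.
Put 40 vCPU in host 1; 13 vCPU remain.
Put 11 vCPU in host 1; 2 vCPU remain.
Put 9 vCPU in host 2; 55 vCPU remain.
Put 14 vCPU in host 2; 41 vCPU remain.
Put 45 vCPU in host 3; 19 vCPU remain.
Put 43 vCPU in host 4; 21 vCPU remain.
Put 12 vCPU in host 2; 29 vCPU remain.
Put 19 vCPU in host 2; 10 vCPU remain.
Put 14 vCPU in host 4; 7 vCPU remain.
Put 12 vCPU in host 3; 7 vCPU remain.
Put 11 vCPU in host 5; 53 vCPU remain.
Put 12 vCPU in host 5; 41 vCPU remain.

5 hosts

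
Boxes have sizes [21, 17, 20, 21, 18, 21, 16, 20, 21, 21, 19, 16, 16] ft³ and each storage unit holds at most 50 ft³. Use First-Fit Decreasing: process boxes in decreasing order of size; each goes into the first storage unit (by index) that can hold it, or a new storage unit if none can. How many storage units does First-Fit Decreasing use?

6 storage units

Sorted descending: 21, 21, 21, 21, 21, 20, 20, 19, 18, 17, 16, 16, 16.
Put 21 ft³ in storage unit 1; 29 ft³ remain.
Put 21 ft³ in storage unit 1; 8 ft³ remain.
Put 21 ft³ in storage unit 2; 29 ft³ remain.
Put 21 ft³ in storage unit 2; 8 ft³ remain.
Put 21 ft³ in storage unit 3; 29 ft³ remain.
Put 20 ft³ in storage unit 3; 9 ft³ remain.
Put 20 ft³ in storage unit 4; 30 ft³ remain.
Put 19 ft³ in storage unit 4; 11 ft³ remain.
Put 18 ft³ in storage unit 5; 32 ft³ remain.
Put 17 ft³ in storage unit 5; 15 ft³ remain.
Put 16 ft³ in storage unit 6; 34 ft³ remain.
Put 16 ft³ in storage unit 6; 18 ft³ remain.
Put 16 ft³ in storage unit 6; 2 ft³ remain.
Final storage units: [21,21] [21,21] [21,20] [20,19] [18,17] [16,16,16].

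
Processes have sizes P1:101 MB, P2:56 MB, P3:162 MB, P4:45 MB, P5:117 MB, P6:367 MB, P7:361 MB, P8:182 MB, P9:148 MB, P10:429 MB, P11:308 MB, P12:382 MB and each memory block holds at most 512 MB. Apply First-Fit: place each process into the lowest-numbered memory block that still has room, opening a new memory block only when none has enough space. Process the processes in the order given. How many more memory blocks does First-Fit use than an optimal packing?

First-Fit: [101,56,162,45,117] [367] [361,148] [182,308] [429] [382] → 6 memory blocks.
Total size 2658 MB; any packing needs at least ⌈2658/512⌉ = 6 memory blocks.
So 6 is already optimal.

0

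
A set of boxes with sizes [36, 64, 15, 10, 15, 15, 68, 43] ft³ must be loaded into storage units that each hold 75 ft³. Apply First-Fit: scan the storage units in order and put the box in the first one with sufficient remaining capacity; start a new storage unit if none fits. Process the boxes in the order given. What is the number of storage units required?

4

storage unit 1: place 36 ft³, 39 ft³ left
storage unit 2: place 64 ft³, 11 ft³ left
storage unit 1: place 15 ft³, 24 ft³ left
storage unit 1: place 10 ft³, 14 ft³ left
storage unit 3: place 15 ft³, 60 ft³ left
storage unit 3: place 15 ft³, 45 ft³ left
storage unit 4: place 68 ft³, 7 ft³ left
storage unit 3: place 43 ft³, 2 ft³ left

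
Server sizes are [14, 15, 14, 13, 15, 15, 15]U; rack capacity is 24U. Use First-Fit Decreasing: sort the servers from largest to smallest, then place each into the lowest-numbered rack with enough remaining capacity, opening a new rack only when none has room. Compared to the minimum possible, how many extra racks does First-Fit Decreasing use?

0

First-Fit Decreasing: [15] [15] [15] [15] [14] [14] [13] → 7 racks.
7 servers exceed 12U (half the capacity), and no two of those can share a rack, so at least 7 racks are needed.
So 7 is already optimal.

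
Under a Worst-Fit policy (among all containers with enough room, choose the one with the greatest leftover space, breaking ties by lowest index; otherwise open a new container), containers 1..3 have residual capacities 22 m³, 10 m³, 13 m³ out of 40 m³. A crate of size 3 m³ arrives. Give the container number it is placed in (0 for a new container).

1

Containers with room: container 1 (22 m³), container 2 (10 m³), container 3 (13 m³).
Most room is container 1 with 22 m³ free.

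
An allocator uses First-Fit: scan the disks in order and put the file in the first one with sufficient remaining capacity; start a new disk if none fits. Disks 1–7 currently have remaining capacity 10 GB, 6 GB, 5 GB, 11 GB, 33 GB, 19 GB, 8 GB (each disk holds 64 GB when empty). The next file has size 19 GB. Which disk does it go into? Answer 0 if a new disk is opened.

5

Disks with room: disk 5 (33 GB), disk 6 (19 GB).
The first with room is disk 5.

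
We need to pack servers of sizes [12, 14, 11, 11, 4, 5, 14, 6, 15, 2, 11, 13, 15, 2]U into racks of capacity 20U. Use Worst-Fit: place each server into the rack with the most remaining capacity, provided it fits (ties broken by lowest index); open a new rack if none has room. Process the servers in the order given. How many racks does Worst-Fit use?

9

12U → rack 1 (remaining 8U)
14U → rack 2 (remaining 6U)
11U → rack 3 (remaining 9U)
11U → rack 4 (remaining 9U)
4U → rack 3 (remaining 5U)
5U → rack 4 (remaining 4U)
14U → rack 5 (remaining 6U)
6U → rack 1 (remaining 2U)
15U → rack 6 (remaining 5U)
2U → rack 2 (remaining 4U)
11U → rack 7 (remaining 9U)
13U → rack 8 (remaining 7U)
15U → rack 9 (remaining 5U)
2U → rack 7 (remaining 7U)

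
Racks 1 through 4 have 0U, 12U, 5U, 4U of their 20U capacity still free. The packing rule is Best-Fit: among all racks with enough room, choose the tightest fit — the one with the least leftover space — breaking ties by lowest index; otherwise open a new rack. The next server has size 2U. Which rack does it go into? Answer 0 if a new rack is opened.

4

Racks with room: rack 2 (12U), rack 3 (5U), rack 4 (4U).
Tightest fit is rack 4 with 4U free.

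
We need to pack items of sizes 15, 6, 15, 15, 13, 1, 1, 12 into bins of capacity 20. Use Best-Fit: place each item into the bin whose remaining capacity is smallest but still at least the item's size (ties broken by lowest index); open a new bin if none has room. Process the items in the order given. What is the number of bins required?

bin 1: place 15, 5 left
bin 2: place 6, 14 left
bin 3: place 15, 5 left
bin 4: place 15, 5 left
bin 2: place 13, 1 left
bin 2: place 1, 0 left
bin 1: place 1, 4 left
bin 5: place 12, 8 left
Final bins: [15,1] [6,13,1] [15] [15] [12].

5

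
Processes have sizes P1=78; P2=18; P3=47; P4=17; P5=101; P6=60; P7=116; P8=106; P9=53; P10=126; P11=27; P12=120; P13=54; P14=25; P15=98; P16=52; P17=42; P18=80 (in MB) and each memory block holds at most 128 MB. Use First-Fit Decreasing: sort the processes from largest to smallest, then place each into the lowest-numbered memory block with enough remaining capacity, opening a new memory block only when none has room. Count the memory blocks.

Sorted descending: 126, 120, 116, 106, 101, 98, 80, 78, 60, 54, 53, 52, 47, 42, 27, 25, 18, 17.
memory block 1: place 126 MB, 2 MB left
memory block 2: place 120 MB, 8 MB left
memory block 3: place 116 MB, 12 MB left
memory block 4: place 106 MB, 22 MB left
memory block 5: place 101 MB, 27 MB left
memory block 6: place 98 MB, 30 MB left
memory block 7: place 80 MB, 48 MB left
memory block 8: place 78 MB, 50 MB left
memory block 9: place 60 MB, 68 MB left
memory block 9: place 54 MB, 14 MB left
memory block 10: place 53 MB, 75 MB left
memory block 10: place 52 MB, 23 MB left
memory block 7: place 47 MB, 1 MB left
memory block 8: place 42 MB, 8 MB left
memory block 5: place 27 MB, 0 MB left
memory block 6: place 25 MB, 5 MB left
memory block 4: place 18 MB, 4 MB left
memory block 10: place 17 MB, 6 MB left

10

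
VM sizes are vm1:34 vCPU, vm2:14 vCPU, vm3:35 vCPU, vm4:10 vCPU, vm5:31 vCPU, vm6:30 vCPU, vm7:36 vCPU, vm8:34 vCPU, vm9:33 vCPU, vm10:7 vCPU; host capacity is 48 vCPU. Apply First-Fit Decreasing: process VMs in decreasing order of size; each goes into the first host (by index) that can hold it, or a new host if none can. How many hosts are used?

Sorted descending: 36, 35, 34, 34, 33, 31, 30, 14, 10, 7.
Put 36 vCPU in host 1; 12 vCPU remain.
Put 35 vCPU in host 2; 13 vCPU remain.
Put 34 vCPU in host 3; 14 vCPU remain.
Put 34 vCPU in host 4; 14 vCPU remain.
Put 33 vCPU in host 5; 15 vCPU remain.
Put 31 vCPU in host 6; 17 vCPU remain.
Put 30 vCPU in host 7; 18 vCPU remain.
Put 14 vCPU in host 3; 0 vCPU remain.
Put 10 vCPU in host 1; 2 vCPU remain.
Put 7 vCPU in host 2; 6 vCPU remain.
Final hosts: [36,10] [35,7] [34,14] [34] [33] [31] [30].

7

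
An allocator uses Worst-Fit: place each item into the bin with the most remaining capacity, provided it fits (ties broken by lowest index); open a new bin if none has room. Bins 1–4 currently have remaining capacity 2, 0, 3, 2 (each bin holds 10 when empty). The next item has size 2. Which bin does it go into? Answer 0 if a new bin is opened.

3

Bins with room: bin 1 (2), bin 3 (3), bin 4 (2).
Most room is bin 3 with 3 free.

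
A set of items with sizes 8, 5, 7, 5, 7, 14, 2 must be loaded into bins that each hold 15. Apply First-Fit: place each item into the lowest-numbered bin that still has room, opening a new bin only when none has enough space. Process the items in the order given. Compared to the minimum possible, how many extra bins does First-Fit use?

0

First-Fit: [8,5,2] [7,5] [7] [14] → 4 bins.
Total size 48; any packing needs at least ⌈48/15⌉ = 4 bins.
So 4 is already optimal.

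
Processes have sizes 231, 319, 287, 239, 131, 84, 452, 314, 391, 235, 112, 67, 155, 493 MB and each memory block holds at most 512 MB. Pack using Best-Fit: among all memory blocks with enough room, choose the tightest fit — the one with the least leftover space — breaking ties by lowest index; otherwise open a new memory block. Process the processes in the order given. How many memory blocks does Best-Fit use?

memory block 1: place 231 MB, 281 MB left
memory block 2: place 319 MB, 193 MB left
memory block 3: place 287 MB, 225 MB left
memory block 1: place 239 MB, 42 MB left
memory block 2: place 131 MB, 62 MB left
memory block 3: place 84 MB, 141 MB left
memory block 4: place 452 MB, 60 MB left
memory block 5: place 314 MB, 198 MB left
memory block 6: place 391 MB, 121 MB left
memory block 7: place 235 MB, 277 MB left
memory block 6: place 112 MB, 9 MB left
memory block 3: place 67 MB, 74 MB left
memory block 5: place 155 MB, 43 MB left
memory block 8: place 493 MB, 19 MB left

8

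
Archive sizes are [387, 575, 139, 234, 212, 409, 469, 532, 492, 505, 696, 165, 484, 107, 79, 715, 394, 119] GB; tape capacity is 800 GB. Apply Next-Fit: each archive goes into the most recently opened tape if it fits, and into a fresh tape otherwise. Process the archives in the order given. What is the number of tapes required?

tape 1: place 387 GB, 413 GB left
tape 2: place 575 GB, 225 GB left
tape 2: place 139 GB, 86 GB left
tape 3: place 234 GB, 566 GB left
tape 3: place 212 GB, 354 GB left
tape 4: place 409 GB, 391 GB left
tape 5: place 469 GB, 331 GB left
tape 6: place 532 GB, 268 GB left
tape 7: place 492 GB, 308 GB left
tape 8: place 505 GB, 295 GB left
tape 9: place 696 GB, 104 GB left
tape 10: place 165 GB, 635 GB left
tape 10: place 484 GB, 151 GB left
tape 10: place 107 GB, 44 GB left
tape 11: place 79 GB, 721 GB left
tape 11: place 715 GB, 6 GB left
tape 12: place 394 GB, 406 GB left
tape 12: place 119 GB, 287 GB left
Final tapes: [387] [575,139] [234,212] [409] [469] [532] [492] [505] [696] [165,484,107] [79,715] [394,119].

12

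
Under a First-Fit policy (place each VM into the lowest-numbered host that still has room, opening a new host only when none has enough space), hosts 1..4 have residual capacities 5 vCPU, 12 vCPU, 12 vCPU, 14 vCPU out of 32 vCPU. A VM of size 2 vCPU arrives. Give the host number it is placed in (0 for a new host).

Hosts with room: host 1 (5 vCPU), host 2 (12 vCPU), host 3 (12 vCPU), host 4 (14 vCPU).
The first with room is host 1.

1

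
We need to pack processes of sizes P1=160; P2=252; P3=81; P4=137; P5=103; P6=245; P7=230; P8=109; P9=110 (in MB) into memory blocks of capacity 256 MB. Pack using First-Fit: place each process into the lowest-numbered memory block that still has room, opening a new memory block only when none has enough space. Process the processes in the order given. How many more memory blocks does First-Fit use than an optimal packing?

First-Fit: [160,81] [252] [137,103] [245] [230] [109,110] → 6 memory blocks.
Total size 1427 MB; any packing needs at least ⌈1427/256⌉ = 6 memory blocks.
So 6 is already optimal.

0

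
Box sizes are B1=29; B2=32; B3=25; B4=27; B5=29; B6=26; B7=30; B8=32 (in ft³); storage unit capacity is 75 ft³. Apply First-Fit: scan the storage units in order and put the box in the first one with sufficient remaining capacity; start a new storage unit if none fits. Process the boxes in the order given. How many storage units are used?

B1 (29 ft³) → storage unit 1 (remaining 46 ft³)
B2 (32 ft³) → storage unit 1 (remaining 14 ft³)
B3 (25 ft³) → storage unit 2 (remaining 50 ft³)
B4 (27 ft³) → storage unit 2 (remaining 23 ft³)
B5 (29 ft³) → storage unit 3 (remaining 46 ft³)
B6 (26 ft³) → storage unit 3 (remaining 20 ft³)
B7 (30 ft³) → storage unit 4 (remaining 45 ft³)
B8 (32 ft³) → storage unit 4 (remaining 13 ft³)

4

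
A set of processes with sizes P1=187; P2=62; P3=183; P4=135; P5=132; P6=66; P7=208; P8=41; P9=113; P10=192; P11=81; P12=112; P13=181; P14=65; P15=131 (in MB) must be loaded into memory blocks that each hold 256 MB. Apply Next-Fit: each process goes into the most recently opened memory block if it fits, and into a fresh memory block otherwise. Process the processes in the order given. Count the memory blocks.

10

P1 (187 MB) → memory block 1 (remaining 69 MB)
P2 (62 MB) → memory block 1 (remaining 7 MB)
P3 (183 MB) → memory block 2 (remaining 73 MB)
P4 (135 MB) → memory block 3 (remaining 121 MB)
P5 (132 MB) → memory block 4 (remaining 124 MB)
P6 (66 MB) → memory block 4 (remaining 58 MB)
P7 (208 MB) → memory block 5 (remaining 48 MB)
P8 (41 MB) → memory block 5 (remaining 7 MB)
P9 (113 MB) → memory block 6 (remaining 143 MB)
P10 (192 MB) → memory block 7 (remaining 64 MB)
P11 (81 MB) → memory block 8 (remaining 175 MB)
P12 (112 MB) → memory block 8 (remaining 63 MB)
P13 (181 MB) → memory block 9 (remaining 75 MB)
P14 (65 MB) → memory block 9 (remaining 10 MB)
P15 (131 MB) → memory block 10 (remaining 125 MB)
Final memory blocks: [187,62] [183] [135] [132,66] [208,41] [113] [192] [81,112] [181,65] [131].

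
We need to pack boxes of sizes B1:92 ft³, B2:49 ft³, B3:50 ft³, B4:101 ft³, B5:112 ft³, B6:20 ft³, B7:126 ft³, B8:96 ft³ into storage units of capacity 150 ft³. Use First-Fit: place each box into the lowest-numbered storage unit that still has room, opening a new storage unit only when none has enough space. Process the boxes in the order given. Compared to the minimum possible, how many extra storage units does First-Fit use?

1

First-Fit: [92,49] [50,20] [101] [112] [126] [96] → 6 storage units.
Total size 646 ft³; any packing needs at least ⌈646/150⌉ = 5 storage units.
An optimal packing achieves that bound: [126,20] [112] [101,49] [96,50] [92] → 5 storage units.
Excess: 6 − 5 = 1.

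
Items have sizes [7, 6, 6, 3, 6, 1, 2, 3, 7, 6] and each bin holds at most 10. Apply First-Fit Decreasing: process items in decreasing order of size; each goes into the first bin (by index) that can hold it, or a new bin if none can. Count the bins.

6

Sorted descending: 7, 7, 6, 6, 6, 6, 3, 3, 2, 1.
Put 7 in bin 1; 3 remain.
Put 7 in bin 2; 3 remain.
Put 6 in bin 3; 4 remain.
Put 6 in bin 4; 4 remain.
Put 6 in bin 5; 4 remain.
Put 6 in bin 6; 4 remain.
Put 3 in bin 1; 0 remain.
Put 3 in bin 2; 0 remain.
Put 2 in bin 3; 2 remain.
Put 1 in bin 3; 1 remain.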